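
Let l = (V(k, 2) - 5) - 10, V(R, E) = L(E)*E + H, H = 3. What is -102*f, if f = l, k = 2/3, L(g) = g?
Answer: 816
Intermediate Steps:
k = ⅔ (k = 2*(⅓) = ⅔ ≈ 0.66667)
V(R, E) = 3 + E² (V(R, E) = E*E + 3 = E² + 3 = 3 + E²)
l = -8 (l = ((3 + 2²) - 5) - 10 = ((3 + 4) - 5) - 10 = (7 - 5) - 10 = 2 - 10 = -8)
f = -8
-102*f = -102*(-8) = 816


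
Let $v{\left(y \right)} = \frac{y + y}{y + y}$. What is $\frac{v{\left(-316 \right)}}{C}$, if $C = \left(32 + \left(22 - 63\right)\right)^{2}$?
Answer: $\frac{1}{81} \approx 0.012346$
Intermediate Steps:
$v{\left(y \right)} = 1$ ($v{\left(y \right)} = \frac{2 y}{2 y} = 2 y \frac{1}{2 y} = 1$)
$C = 81$ ($C = \left(32 + \left(22 - 63\right)\right)^{2} = \left(32 - 41\right)^{2} = \left(-9\right)^{2} = 81$)
$\frac{v{\left(-316 \right)}}{C} = 1 \cdot \frac{1}{81} = \frac{1}{81}$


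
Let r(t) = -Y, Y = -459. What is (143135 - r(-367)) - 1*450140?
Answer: -307464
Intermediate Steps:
r(t) = 459 (r(t) = -1*(-459) = 459)
(143135 - r(-367)) - 1*450140 = (143135 - 1*459) - 1*450140 = (143135 - 459) - 450140 = 142676 - 450140 = -307464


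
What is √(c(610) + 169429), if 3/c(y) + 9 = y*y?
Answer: √23457735161173822/372091 ≈ 411.62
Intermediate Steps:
c(y) = 3/(-9 + y²) (c(y) = 3/(-9 + y*y) = 3/(-9 + y²))
√(c(610) + 169429) = √(3/(-9 + 610²) + 169429) = √(3/(-9 + 372100) + 169429) = √(3/372091 + 169429) = √(63043006042/372091) = √23457735161173822/372091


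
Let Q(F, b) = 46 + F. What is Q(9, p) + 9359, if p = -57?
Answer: 9414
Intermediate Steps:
Q(9, p) + 9359 = (46 + 9) + 9359 = 55 + 9359 = 9414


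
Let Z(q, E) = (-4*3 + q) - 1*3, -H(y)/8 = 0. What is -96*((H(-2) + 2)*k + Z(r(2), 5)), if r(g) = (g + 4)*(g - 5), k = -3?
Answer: 3744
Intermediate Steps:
H(y) = 0 (H(y) = -8*0 = 0)
r(g) = (-5 + g)*(4 + g) (r(g) = (4 + g)*(-5 + g) = (-5 + g)*(4 + g))
Z(q, E) = -15 + q (Z(q, E) = (-12 + q) - 3 = -15 + q)
-96*((H(-2) + 2)*k + Z(r(2), 5)) = -96*((0 + 2)*(-3) + (-15 + (-20 + 2**2 - 1*2))) = -96*(2*(-3) + (-15 + (-20 + 4 - 2))) = -96*(-6 + (-15 - 18)) = -96*(-6 - 33) = -96*(-39) = 3744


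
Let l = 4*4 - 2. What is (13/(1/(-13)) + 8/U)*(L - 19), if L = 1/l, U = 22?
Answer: 70225/22 ≈ 3192.0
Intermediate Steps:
l = 14 (l = 16 - 2 = 14)
L = 1/14 ≈ 0.071429
(13/(1/(-13)) + 8/U)*(L - 19) = (13/(1/(-13)) + 8/22)*(1/14 - 19) = (13/(-1/13) + 8*(1/22))*(-265/14) = (13*(-13) + 4/11)*(-265/14) = (-169 + 4/11)*(-265/14) = -1855/11*(-265/14) = 70225/22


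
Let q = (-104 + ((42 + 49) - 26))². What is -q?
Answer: -1521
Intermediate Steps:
q = 1521 (q = (-104 + (91 - 26))² = (-104 + 65)² = (-39)² = 1521)
-q = -1*1521 = -1521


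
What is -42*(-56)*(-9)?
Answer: -21168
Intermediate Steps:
-42*(-56)*(-9) = 2352*(-9) = -21168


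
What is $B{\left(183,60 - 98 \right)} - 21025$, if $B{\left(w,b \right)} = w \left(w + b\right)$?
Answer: $5510$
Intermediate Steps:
$B{\left(w,b \right)} = w \left(b + w\right)$
$B{\left(183,60 - 98 \right)} - 21025 = 183 \left(\left(60 - 98\right) + 183\right) - 21025 = 183 \left(-38 + 183\right) - 21025 = 183 \cdot 145 - 21025 = 26535 - 21025 = 5510$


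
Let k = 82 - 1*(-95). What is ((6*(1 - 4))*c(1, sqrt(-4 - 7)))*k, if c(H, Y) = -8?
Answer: 25488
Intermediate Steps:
k = 177 (k = 82 + 95 = 177)
((6*(1 - 4))*c(1, sqrt(-4 - 7)))*k = ((6*(1 - 4))*(-8))*177 = ((6*(-3))*(-8))*177 = -18*(-8)*177 = 144*177 = 25488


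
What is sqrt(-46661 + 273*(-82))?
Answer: I*sqrt(69047) ≈ 262.77*I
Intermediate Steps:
sqrt(-46661 + 273*(-82)) = sqrt(-46661 - 22386) = sqrt(-69047) = I*sqrt(69047)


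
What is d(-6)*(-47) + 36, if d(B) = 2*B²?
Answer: -3348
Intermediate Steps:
d(-6)*(-47) + 36 = (2*(-6)²)*(-47) + 36 = (2*36)*(-47) + 36 = 72*(-47) + 36 = -3384 + 36 = -3348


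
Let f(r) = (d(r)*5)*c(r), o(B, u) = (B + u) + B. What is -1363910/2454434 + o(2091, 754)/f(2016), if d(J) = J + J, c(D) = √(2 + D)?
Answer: -681955/1227217 + 617*√2018/5085360 ≈ -0.55024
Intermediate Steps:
o(B, u) = u + 2*B
d(J) = 2*J
f(r) = 10*r*√(2 + r) (f(r) = ((2*r)*5)*√(2 + r) = (10*r)*√(2 + r) = 10*r*√(2 + r))
-1363910/2454434 + o(2091, 754)/f(2016) = -1363910/2454434 + (754 + 2*2091)/((10*2016*√(2 + 2016))) = -1363910*1/2454434 + (754 + 4182)/((10*2016*√2018)) = -681955/1227217 + 4936/((20160*√2018)) = -681955/1227217 + 4936*(√2018/40682880) = -681955/1227217 + 617*√2018/5085360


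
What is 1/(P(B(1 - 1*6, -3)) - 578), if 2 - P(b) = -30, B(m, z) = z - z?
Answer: -1/546 ≈ -0.0018315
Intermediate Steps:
B(m, z) = 0
P(b) = 32 (P(b) = 2 - 1*(-30) = 2 + 30 = 32)
1/(P(B(1 - 1*6, -3)) - 578) = 1/(32 - 578) = 1/(-546) = -1/546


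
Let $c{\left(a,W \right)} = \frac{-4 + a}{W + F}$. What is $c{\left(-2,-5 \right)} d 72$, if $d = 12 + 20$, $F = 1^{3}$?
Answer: $3456$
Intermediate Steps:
$F = 1$
$c{\left(a,W \right)} = \frac{-4 + a}{1 + W}$ ($c{\left(a,W \right)} = \frac{-4 + a}{W + 1} = \frac{-4 + a}{1 + W}$)
$d = 32$
$c{\left(-2,-5 \right)} d 72 = \frac{-4 - 2}{1 - 5} \cdot 32 \cdot 72 = \frac{1}{-4} \left(-6\right) 32 \cdot 72 = \left(- \frac{1}{4}\right) \left(-6\right) 32 \cdot 72 = \frac{3}{2} \cdot 32 \cdot 72 = 48 \cdot 72 = 3456$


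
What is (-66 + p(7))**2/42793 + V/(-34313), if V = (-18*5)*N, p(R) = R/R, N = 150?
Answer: 722677925/1468356209 ≈ 0.49217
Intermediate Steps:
p(R) = 1
V = -13500 (V = -18*5*150 = -90*150 = -13500)
(-66 + p(7))**2/42793 + V/(-34313) = (-66 + 1)**2/42793 - 13500/(-34313) = (-65)**2*(1/42793) - 13500*(-1/34313) = 4225*(1/42793) + 13500/34313 = 4225/42793 + 13500/34313 = 722677925/1468356209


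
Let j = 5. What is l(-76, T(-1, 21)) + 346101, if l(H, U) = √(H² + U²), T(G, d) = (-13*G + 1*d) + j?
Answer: 346101 + √7297 ≈ 3.4619e+5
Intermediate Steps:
T(G, d) = 5 + d - 13*G (T(G, d) = (-13*G + 1*d) + 5 = (-13*G + d) + 5 = (d - 13*G) + 5 = 5 + d - 13*G)
l(-76, T(-1, 21)) + 346101 = √((-76)² + (5 + 21 - 13*(-1))²) + 346101 = √(5776 + (5 + 21 + 13)²) + 346101 = √(5776 + 39²) + 346101 = √(5776 + 1521) + 346101 = √7297 + 346101 = 346101 + √7297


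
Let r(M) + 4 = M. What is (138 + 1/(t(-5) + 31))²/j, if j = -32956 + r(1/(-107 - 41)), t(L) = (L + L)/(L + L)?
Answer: -721865893/1248788736 ≈ -0.57805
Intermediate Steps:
t(L) = 1 (t(L) = (2*L)/((2*L)) = (2*L)*(1/(2*L)) = 1)
r(M) = -4 + M
j = -4878081/148 (j = -32956 + (-4 + 1/(-107 - 41)) = -32956 + (-4 + 1/(-148)) = -32956 + (-4 - 1/148) = -32956 - 593/148 = -4878081/148 ≈ -32960.)
(138 + 1/(t(-5) + 31))²/j = (138 + 1/(1 + 31))²/(-4878081/148) = (138 + 1/32)²*(-148/4878081) = (4417/32)²*(-148/4878081) = (19509889/1024)*(-148/4878081) = -721865893/1248788736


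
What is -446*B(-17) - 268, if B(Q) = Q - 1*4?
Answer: 9098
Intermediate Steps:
B(Q) = -4 + Q (B(Q) = Q - 4 = -4 + Q)
-446*B(-17) - 268 = -446*(-4 - 17) - 268 = -446*(-21) - 268 = 9366 - 268 = 9098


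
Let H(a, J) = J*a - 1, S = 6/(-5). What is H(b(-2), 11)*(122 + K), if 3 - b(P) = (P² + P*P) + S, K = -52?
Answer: -2996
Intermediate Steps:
S = -6/5 (S = 6*(-⅕) = -6/5 ≈ -1.2000)
b(P) = 21/5 - 2*P² (b(P) = 3 - ((P² + P*P) - 6/5) = 3 - ((P² + P²) - 6/5) = 3 - (2*P² - 6/5) = 3 - (-6/5 + 2*P²) = 3 + (6/5 - 2*P²) = 21/5 - 2*P²)
H(a, J) = -1 + J*a
H(b(-2), 11)*(122 + K) = (-1 + 11*(21/5 - 2*(-2)²))*(122 - 52) = (-1 + 11*(21/5 - 2*4))*70 = (-1 + 11*(21/5 - 8))*70 = (-1 + 11*(-19/5))*70 = (-1 - 209/5)*70 = -214/5*70 = -2996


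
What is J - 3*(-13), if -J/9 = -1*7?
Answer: 102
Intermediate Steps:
J = 63 (J = -(-9)*7 = -9*(-7) = 63)
J - 3*(-13) = 63 - 3*(-13) = 63 + 39 = 102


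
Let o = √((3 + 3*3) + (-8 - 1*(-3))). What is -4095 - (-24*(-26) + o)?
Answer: -4719 - √7 ≈ -4721.6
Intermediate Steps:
o = √7 (o = √((3 + 9) + (-8 + 3)) = √(12 - 5) = √7 ≈ 2.6458)
-4095 - (-24*(-26) + o) = -4095 - (-24*(-26) + √7) = -4095 - (624 + √7) = -4095 + (-624 - √7) = -4719 - √7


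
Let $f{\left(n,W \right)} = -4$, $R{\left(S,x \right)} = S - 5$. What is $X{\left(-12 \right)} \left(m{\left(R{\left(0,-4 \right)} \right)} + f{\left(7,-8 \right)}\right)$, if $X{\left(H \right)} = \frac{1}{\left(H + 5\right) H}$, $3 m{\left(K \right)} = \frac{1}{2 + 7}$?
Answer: $- \frac{107}{2268} \approx -0.047178$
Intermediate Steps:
$R{\left(S,x \right)} = -5 + S$ ($R{\left(S,x \right)} = S - 5 = -5 + S$)
$m{\left(K \right)} = \frac{1}{27}$ ($m{\left(K \right)} = \frac{1}{3 \left(2 + 7\right)} = \frac{1}{3 \cdot 9} = \frac{1}{3} \cdot \frac{1}{9} = \frac{1}{27}$)
$X{\left(H \right)} = \frac{1}{H \left(5 + H\right)}$ ($X{\left(H \right)} = \frac{1}{\left(5 + H\right) H} = \frac{1}{H \left(5 + H\right)}$)
$X{\left(-12 \right)} \left(m{\left(R{\left(0,-4 \right)} \right)} + f{\left(7,-8 \right)}\right) = \frac{1}{\left(-12\right) \left(5 - 12\right)} \left(\frac{1}{27} - 4\right) = - \frac{1}{12 \left(-7\right)} \left(- \frac{107}{27}\right) = \left(- \frac{1}{12}\right) \left(- \frac{1}{7}\right) \left(- \frac{107}{27}\right) = \frac{1}{84} \left(- \frac{107}{27}\right) = - \frac{107}{2268}$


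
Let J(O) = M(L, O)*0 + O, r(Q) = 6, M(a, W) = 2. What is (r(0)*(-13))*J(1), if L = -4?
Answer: -78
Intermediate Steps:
J(O) = O (J(O) = 2*0 + O = 0 + O = O)
(r(0)*(-13))*J(1) = (6*(-13))*1 = -78*1 = -78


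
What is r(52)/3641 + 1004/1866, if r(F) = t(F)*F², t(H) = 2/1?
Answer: 6873446/3397053 ≈ 2.0234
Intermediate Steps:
t(H) = 2 (t(H) = 2*1 = 2)
r(F) = 2*F²
r(52)/3641 + 1004/1866 = (2*52²)/3641 + 1004/1866 = (2*2704)*(1/3641) + 1004*(1/1866) = 5408*(1/3641) + 502/933 = 5408/3641 + 502/933 = 6873446/3397053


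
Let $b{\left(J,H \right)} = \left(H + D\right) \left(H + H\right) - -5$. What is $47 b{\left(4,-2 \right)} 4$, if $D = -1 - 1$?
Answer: $3948$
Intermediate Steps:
$D = -2$
$b{\left(J,H \right)} = 5 + 2 H \left(-2 + H\right)$ ($b{\left(J,H \right)} = \left(H - 2\right) \left(H + H\right) - -5 = \left(-2 + H\right) 2 H + 5 = 2 H \left(-2 + H\right) + 5 = 5 + 2 H \left(-2 + H\right)$)
$47 b{\left(4,-2 \right)} 4 = 47 \left(5 - -8 + 2 \left(-2\right)^{2}\right) 4 = 47 \left(5 + 8 + 2 \cdot 4\right) 4 = 47 \left(5 + 8 + 8\right) 4 = 47 \cdot 21 \cdot 4 = 987 \cdot 4 = 3948$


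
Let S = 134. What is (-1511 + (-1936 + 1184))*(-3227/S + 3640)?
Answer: -1096498179/134 ≈ -8.1828e+6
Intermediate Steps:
(-1511 + (-1936 + 1184))*(-3227/S + 3640) = (-1511 + (-1936 + 1184))*(-3227/134 + 3640) = (-1511 - 752)*(-3227*1/134 + 3640) = -2263*(-3227/134 + 3640) = -2263*484533/134 = -1096498179/134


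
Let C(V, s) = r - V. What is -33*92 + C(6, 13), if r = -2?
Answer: -3044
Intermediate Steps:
C(V, s) = -2 - V
-33*92 + C(6, 13) = -33*92 + (-2 - 1*6) = -3036 + (-2 - 6) = -3036 - 8 = -3044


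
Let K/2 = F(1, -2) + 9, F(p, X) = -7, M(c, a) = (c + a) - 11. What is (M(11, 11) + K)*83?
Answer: 1245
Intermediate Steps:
M(c, a) = -11 + a + c (M(c, a) = (a + c) - 11 = -11 + a + c)
K = 4 (K = 2*(-7 + 9) = 2*2 = 4)
(M(11, 11) + K)*83 = ((-11 + 11 + 11) + 4)*83 = (11 + 4)*83 = 15*83 = 1245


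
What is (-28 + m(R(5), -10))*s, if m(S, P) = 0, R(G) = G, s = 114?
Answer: -3192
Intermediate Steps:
(-28 + m(R(5), -10))*s = (-28 + 0)*114 = -28*114 = -3192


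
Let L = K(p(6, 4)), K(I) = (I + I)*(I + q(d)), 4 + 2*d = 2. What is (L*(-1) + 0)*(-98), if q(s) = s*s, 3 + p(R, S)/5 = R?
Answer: 47040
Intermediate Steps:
d = -1 (d = -2 + (½)*2 = -2 + 1 = -1)
p(R, S) = -15 + 5*R
q(s) = s²
K(I) = 2*I*(1 + I) (K(I) = (I + I)*(I + (-1)²) = (2*I)*(I + 1) = (2*I)*(1 + I) = 2*I*(1 + I))
L = 480 (L = 2*(-15 + 5*6)*(1 + (-15 + 5*6)) = 2*(-15 + 30)*(1 + (-15 + 30)) = 2*15*(1 + 15) = 2*15*16 = 480)
(L*(-1) + 0)*(-98) = (480*(-1) + 0)*(-98) = (-480 + 0)*(-98) = -480*(-98) = 47040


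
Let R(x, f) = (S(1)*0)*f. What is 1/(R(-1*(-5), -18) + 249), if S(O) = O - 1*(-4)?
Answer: 1/249 ≈ 0.0040161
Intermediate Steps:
S(O) = 4 + O (S(O) = O + 4 = 4 + O)
R(x, f) = 0 (R(x, f) = ((4 + 1)*0)*f = (5*0)*f = 0*f = 0)
1/(R(-1*(-5), -18) + 249) = 1/(0 + 249) = 1/249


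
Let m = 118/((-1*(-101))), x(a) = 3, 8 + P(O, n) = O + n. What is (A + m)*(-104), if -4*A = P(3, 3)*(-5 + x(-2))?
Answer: -1768/101 ≈ -17.505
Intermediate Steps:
P(O, n) = -8 + O + n (P(O, n) = -8 + (O + n) = -8 + O + n)
A = -1 (A = -(-8 + 3 + 3)*(-5 + 3)/4 = -(-1)*(-2)/2 = -¼*4 = -1)
m = 118/101 ≈ 1.1683
(A + m)*(-104) = (-1 + 118/101)*(-104) = (17/101)*(-104) = -1768/101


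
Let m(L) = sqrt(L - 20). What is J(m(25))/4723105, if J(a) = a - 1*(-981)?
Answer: 981/4723105 + sqrt(5)/4723105 ≈ 0.00020818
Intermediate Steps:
m(L) = sqrt(-20 + L)
J(a) = 981 + a (J(a) = a + 981 = 981 + a)
J(m(25))/4723105 = (981 + sqrt(-20 + 25))/4723105 = (981 + sqrt(5))*(1/4723105) = 981/4723105 + sqrt(5)/4723105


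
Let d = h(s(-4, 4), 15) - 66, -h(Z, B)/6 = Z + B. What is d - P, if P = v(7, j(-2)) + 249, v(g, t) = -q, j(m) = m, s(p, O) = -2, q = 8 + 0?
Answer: -385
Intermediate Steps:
q = 8
v(g, t) = -8 (v(g, t) = -1*8 = -8)
h(Z, B) = -6*B - 6*Z (h(Z, B) = -6*(Z + B) = -6*(B + Z) = -6*B - 6*Z)
d = -144 (d = (-6*15 - 6*(-2)) - 66 = (-90 + 12) - 66 = -78 - 66 = -144)
P = 241 (P = -8 + 249 = 241)
d - P = -144 - 1*241 = -144 - 241 = -385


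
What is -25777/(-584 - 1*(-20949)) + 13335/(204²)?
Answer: -267056119/282503280 ≈ -0.94532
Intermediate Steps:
-25777/(-584 - 1*(-20949)) + 13335/(204²) = -25777/(-584 + 20949) + 13335/41616 = -25777/20365 + 13335*(1/41616) = -25777*1/20365 + 4445/13872 = -25777/20365 + 4445/13872 = -267056119/282503280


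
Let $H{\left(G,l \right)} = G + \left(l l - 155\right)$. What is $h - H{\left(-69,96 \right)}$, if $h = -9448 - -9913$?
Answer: $-8527$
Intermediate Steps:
$H{\left(G,l \right)} = -155 + G + l^{2}$ ($H{\left(G,l \right)} = G + \left(l^{2} - 155\right) = G + \left(-155 + l^{2}\right) = -155 + G + l^{2}$)
$h = 465$ ($h = -9448 + 9913 = 465$)
$h - H{\left(-69,96 \right)} = 465 - \left(-155 - 69 + 96^{2}\right) = 465 - \left(-155 - 69 + 9216\right) = 465 - 8992 = -8527$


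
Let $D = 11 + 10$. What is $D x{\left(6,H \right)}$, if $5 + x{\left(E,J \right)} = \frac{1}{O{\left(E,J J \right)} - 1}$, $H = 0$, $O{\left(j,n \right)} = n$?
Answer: $-126$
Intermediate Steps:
$x{\left(E,J \right)} = -5 + \frac{1}{-1 + J^{2}}$ ($x{\left(E,J \right)} = -5 + \frac{1}{J J - 1} = -5 + \frac{1}{J^{2} - 1} = -5 + \frac{1}{-1 + J^{2}}$)
$D = 21$
$D x{\left(6,H \right)} = 21 \frac{6 - 5 \cdot 0^{2}}{-1 + 0^{2}} = 21 \frac{6 - 0}{-1 + 0} = 21 \frac{6 + 0}{-1} = 21 \left(\left(-1\right) 6\right) = 21 \left(-6\right) = -126$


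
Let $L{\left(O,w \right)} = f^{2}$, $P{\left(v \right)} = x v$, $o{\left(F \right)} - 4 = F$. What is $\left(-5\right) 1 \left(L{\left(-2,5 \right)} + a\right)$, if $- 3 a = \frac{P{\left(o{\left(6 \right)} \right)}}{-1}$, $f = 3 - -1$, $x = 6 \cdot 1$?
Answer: $-180$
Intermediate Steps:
$x = 6$
$o{\left(F \right)} = 4 + F$
$f = 4$ ($f = 3 + 1 = 4$)
$P{\left(v \right)} = 6 v$
$L{\left(O,w \right)} = 16$ ($L{\left(O,w \right)} = 4^{2} = 16$)
$a = 20$ ($a = - \frac{6 \left(4 + 6\right) \frac{1}{-1}}{3} = - \frac{6 \cdot 10 \left(-1\right)}{3} = - \frac{60 \left(-1\right)}{3} = \left(- \frac{1}{3}\right) \left(-60\right) = 20$)
$\left(-5\right) 1 \left(L{\left(-2,5 \right)} + a\right) = \left(-5\right) 1 \left(16 + 20\right) = \left(-5\right) 36 = -180$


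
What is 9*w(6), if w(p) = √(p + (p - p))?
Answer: 9*√6 ≈ 22.045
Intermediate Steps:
w(p) = √p (w(p) = √(p + 0) = √p)
9*w(6) = 9*√6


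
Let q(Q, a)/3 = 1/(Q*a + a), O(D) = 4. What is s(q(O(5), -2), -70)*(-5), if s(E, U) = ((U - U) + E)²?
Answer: -9/20 ≈ -0.45000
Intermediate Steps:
q(Q, a) = 3/(a + Q*a) (q(Q, a) = 3/(Q*a + a) = 3/(a + Q*a))
s(E, U) = E² (s(E, U) = (0 + E)² = E²)
s(q(O(5), -2), -70)*(-5) = (3/(-2*(1 + 4)))²*(-5) = (3*(-½)/5)²*(-5) = (3*(-½)*(⅕))²*(-5) = (-3/10)²*(-5) = (9/100)*(-5) = -9/20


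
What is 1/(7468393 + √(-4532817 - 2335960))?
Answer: 7468393/55776900871226 - I*√6868777/55776900871226 ≈ 1.339e-7 - 4.6988e-11*I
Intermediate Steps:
1/(7468393 + √(-4532817 - 2335960)) = 1/(7468393 + √(-6868777)) = 1/(7468393 + I*√6868777)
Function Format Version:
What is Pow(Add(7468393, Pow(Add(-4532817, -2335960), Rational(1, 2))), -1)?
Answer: Add(Rational(7468393, 55776900871226), Mul(Rational(-1, 55776900871226), I, Pow(6868777, Rational(1, 2)))) ≈ Add(1.3390e-7, Mul(-4.6988e-11, I))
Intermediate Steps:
Pow(Add(7468393, Pow(Add(-4532817, -2335960), Rational(1, 2))), -1) = Pow(Add(7468393, Pow(-6868777, Rational(1, 2))), -1) = Pow(Add(7468393, Mul(I, Pow(6868777, Rational(1, 2)))), -1)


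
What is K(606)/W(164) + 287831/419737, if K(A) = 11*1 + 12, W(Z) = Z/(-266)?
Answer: -1260373341/34418434 ≈ -36.619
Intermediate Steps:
W(Z) = -Z/266 (W(Z) = Z*(-1/266) = -Z/266)
K(A) = 23 (K(A) = 11 + 12 = 23)
K(606)/W(164) + 287831/419737 = 23/((-1/266*164)) + 287831/419737 = 23/(-82/133) + 287831*(1/419737) = 23*(-133/82) + 287831/419737 = -3059/82 + 287831/419737 = -1260373341/34418434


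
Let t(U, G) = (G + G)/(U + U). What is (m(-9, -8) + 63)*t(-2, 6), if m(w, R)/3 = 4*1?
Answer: -225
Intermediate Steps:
t(U, G) = G/U (t(U, G) = (2*G)/((2*U)) = (2*G)*(1/(2*U)) = G/U)
m(w, R) = 12 (m(w, R) = 3*(4*1) = 3*4 = 12)
(m(-9, -8) + 63)*t(-2, 6) = (12 + 63)*(6/(-2)) = 75*(6*(-½)) = 75*(-3) = -225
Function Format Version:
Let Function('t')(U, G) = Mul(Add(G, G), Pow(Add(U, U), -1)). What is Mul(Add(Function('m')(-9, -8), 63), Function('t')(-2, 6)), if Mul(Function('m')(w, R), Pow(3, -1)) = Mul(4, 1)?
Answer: -225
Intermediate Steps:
Function('t')(U, G) = Mul(G, Pow(U, -1)) (Function('t')(U, G) = Mul(Mul(2, G), Pow(Mul(2, U), -1)) = Mul(Mul(2, G), Mul(Rational(1, 2), Pow(U, -1))) = Mul(G, Pow(U, -1)))
Function('m')(w, R) = 12 (Function('m')(w, R) = Mul(3, Mul(4, 1)) = Mul(3, 4) = 12)
Mul(Add(Function('m')(-9, -8), 63), Function('t')(-2, 6)) = Mul(Add(12, 63), Mul(6, Pow(-2, -1))) = Mul(75, Mul(6, Rational(-1, 2))) = Mul(75, -3) = -225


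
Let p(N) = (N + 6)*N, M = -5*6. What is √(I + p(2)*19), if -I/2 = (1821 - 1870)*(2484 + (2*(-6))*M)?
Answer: 2*√69754 ≈ 528.22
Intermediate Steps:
M = -30
p(N) = N*(6 + N) (p(N) = (6 + N)*N = N*(6 + N))
I = 278712 (I = -2*(1821 - 1870)*(2484 + (2*(-6))*(-30)) = -(-98)*(2484 - 12*(-30)) = -(-98)*(2484 + 360) = -(-98)*2844 = -2*(-139356) = 278712)
√(I + p(2)*19) = √(278712 + (2*(6 + 2))*19) = √(278712 + (2*8)*19) = √(278712 + 16*19) = √(278712 + 304) = √279016 = 2*√69754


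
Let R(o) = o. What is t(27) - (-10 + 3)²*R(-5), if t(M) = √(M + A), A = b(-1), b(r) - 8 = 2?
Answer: 245 + √37 ≈ 251.08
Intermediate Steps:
b(r) = 10 (b(r) = 8 + 2 = 10)
A = 10
t(M) = √(10 + M) (t(M) = √(M + 10) = √(10 + M))
t(27) - (-10 + 3)²*R(-5) = √(10 + 27) - (-10 + 3)²*(-5) = √37 - (-7)²*(-5) = √37 - 49*(-5) = √37 - 1*(-245) = √37 + 245 = 245 + √37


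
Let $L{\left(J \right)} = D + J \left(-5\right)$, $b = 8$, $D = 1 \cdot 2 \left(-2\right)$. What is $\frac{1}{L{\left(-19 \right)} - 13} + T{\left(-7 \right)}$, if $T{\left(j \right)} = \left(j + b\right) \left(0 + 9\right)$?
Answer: $\frac{703}{78} \approx 9.0128$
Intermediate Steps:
$D = -4$ ($D = 2 \left(-2\right) = -4$)
$L{\left(J \right)} = -4 - 5 J$ ($L{\left(J \right)} = -4 + J \left(-5\right) = -4 - 5 J$)
$T{\left(j \right)} = 72 + 9 j$ ($T{\left(j \right)} = \left(j + 8\right) \left(0 + 9\right) = \left(8 + j\right) 9 = 72 + 9 j$)
$\frac{1}{L{\left(-19 \right)} - 13} + T{\left(-7 \right)} = \frac{1}{\left(-4 - -95\right) - 13} + \left(72 + 9 \left(-7\right)\right) = \frac{1}{\left(-4 + 95\right) - 13} + \left(72 - 63\right) = \frac{1}{91 - 13} + 9 = \frac{1}{78} + 9 = \frac{703}{78}$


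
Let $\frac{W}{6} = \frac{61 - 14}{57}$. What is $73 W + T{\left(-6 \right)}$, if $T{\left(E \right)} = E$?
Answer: $\frac{6748}{19} \approx 355.16$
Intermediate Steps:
$W = \frac{94}{19}$ ($W = 6 \frac{61 - 14}{57} = 6 \cdot 47 \cdot \frac{1}{57} = 6 \cdot \frac{47}{57} = \frac{94}{19} \approx 4.9474$)
$73 W + T{\left(-6 \right)} = 73 \cdot \frac{94}{19} - 6 = \frac{6862}{19} - 6 = \frac{6748}{19}$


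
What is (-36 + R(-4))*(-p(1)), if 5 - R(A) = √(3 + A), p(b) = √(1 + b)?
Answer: √2*(31 + I) ≈ 43.841 + 1.4142*I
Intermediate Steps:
R(A) = 5 - √(3 + A)
(-36 + R(-4))*(-p(1)) = (-36 + (5 - √(3 - 4)))*(-√(1 + 1)) = (-36 + (5 - √(-1)))*(-√2) = (-36 + (5 - I))*(-√2) = (-31 - I)*(-√2) = -√2*(-31 - I)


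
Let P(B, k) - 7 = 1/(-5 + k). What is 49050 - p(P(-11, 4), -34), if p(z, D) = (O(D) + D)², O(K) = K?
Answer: 44426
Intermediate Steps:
P(B, k) = 7 + 1/(-5 + k)
p(z, D) = 4*D² (p(z, D) = (D + D)² = (2*D)² = 4*D²)
49050 - p(P(-11, 4), -34) = 49050 - 4*(-34)² = 49050 - 4*1156 = 49050 - 1*4624 = 49050 - 4624 = 44426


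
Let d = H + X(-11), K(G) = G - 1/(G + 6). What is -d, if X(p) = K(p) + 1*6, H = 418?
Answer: -2066/5 ≈ -413.20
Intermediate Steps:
K(G) = G - 1/(6 + G)
X(p) = 6 + (-1 + p² + 6*p)/(6 + p) (X(p) = (-1 + p² + 6*p)/(6 + p) + 1*6 = (-1 + p² + 6*p)/(6 + p) + 6 = 6 + (-1 + p² + 6*p)/(6 + p))
d = 2066/5 (d = 418 + (35 + (-11)² + 12*(-11))/(6 - 11) = 418 + (35 + 121 - 132)/(-5) = 418 - ⅕*24 = 418 - 24/5 = 2066/5 ≈ 413.20)
-d = -1*2066/5 = -2066/5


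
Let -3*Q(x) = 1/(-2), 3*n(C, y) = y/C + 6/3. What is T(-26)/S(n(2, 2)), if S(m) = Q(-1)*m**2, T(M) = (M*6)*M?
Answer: 24336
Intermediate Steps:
n(C, y) = 2/3 + y/(3*C) (n(C, y) = (y/C + 6/3)/3 = (y/C + 6*(1/3))/3 = (y/C + 2)/3 = (2 + y/C)/3 = 2/3 + y/(3*C))
Q(x) = 1/6 (Q(x) = -1/3/(-2) = -1/3*(-1/2) = 1/6)
T(M) = 6*M**2 (T(M) = (6*M)*M = 6*M**2)
S(m) = m**2/6
T(-26)/S(n(2, 2)) = (6*(-26)**2)/((((1/3)*(2 + 2*2)/2)**2/6)) = (6*676)/((((1/3)*(1/2)*(2 + 4))**2/6)) = 4056/((((1/3)*(1/2)*6)**2/6)) = 4056/(((1/6)*1**2)) = 4056/(((1/6)*1)) = 4056/(1/6) = 4056*6 = 24336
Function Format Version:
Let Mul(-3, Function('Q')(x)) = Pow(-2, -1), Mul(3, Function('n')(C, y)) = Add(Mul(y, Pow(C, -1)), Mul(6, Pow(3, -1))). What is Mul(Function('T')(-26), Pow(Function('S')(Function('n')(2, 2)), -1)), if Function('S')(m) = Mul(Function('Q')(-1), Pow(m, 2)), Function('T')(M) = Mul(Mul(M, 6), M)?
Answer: 24336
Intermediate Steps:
Function('n')(C, y) = Add(Rational(2, 3), Mul(Rational(1, 3), y, Pow(C, -1))) (Function('n')(C, y) = Mul(Rational(1, 3), Add(Mul(y, Pow(C, -1)), Mul(6, Pow(3, -1)))) = Mul(Rational(1, 3), Add(Mul(y, Pow(C, -1)), Mul(6, Rational(1, 3)))) = Mul(Rational(1, 3), Add(Mul(y, Pow(C, -1)), 2)) = Mul(Rational(1, 3), Add(2, Mul(y, Pow(C, -1)))) = Add(Rational(2, 3), Mul(Rational(1, 3), y, Pow(C, -1))))
Function('Q')(x) = Rational(1, 6) (Function('Q')(x) = Mul(Rational(-1, 3), Pow(-2, -1)) = Mul(Rational(-1, 3), Rational(-1, 2)) = Rational(1, 6))
Function('T')(M) = Mul(6, Pow(M, 2)) (Function('T')(M) = Mul(Mul(6, M), M) = Mul(6, Pow(M, 2)))
Function('S')(m) = Mul(Rational(1, 6), Pow(m, 2))
Mul(Function('T')(-26), Pow(Function('S')(Function('n')(2, 2)), -1)) = Mul(Mul(6, Pow(-26, 2)), Pow(Mul(Rational(1, 6), Pow(Mul(Rational(1, 3), Pow(2, -1), Add(2, Mul(2, 2))), 2)), -1)) = Mul(Mul(6, 676), Pow(Mul(Rational(1, 6), Pow(Mul(Rational(1, 3), Rational(1, 2), Add(2, 4)), 2)), -1)) = Mul(4056, Pow(Mul(Rational(1, 6), Pow(Mul(Rational(1, 3), Rational(1, 2), 6), 2)), -1)) = Mul(4056, Pow(Mul(Rational(1, 6), Pow(1, 2)), -1)) = Mul(4056, Pow(Mul(Rational(1, 6), 1), -1)) = Mul(4056, Pow(Rational(1, 6), -1)) = Mul(4056, 6) = 24336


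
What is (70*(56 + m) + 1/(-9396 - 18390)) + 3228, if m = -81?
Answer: 41067707/27786 ≈ 1478.0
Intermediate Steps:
(70*(56 + m) + 1/(-9396 - 18390)) + 3228 = (70*(56 - 81) + 1/(-9396 - 18390)) + 3228 = (70*(-25) + 1/(-27786)) + 3228 = (-1750 - 1/27786) + 3228 = -48625501/27786 + 3228 = 41067707/27786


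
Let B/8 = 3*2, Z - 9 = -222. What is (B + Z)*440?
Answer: -72600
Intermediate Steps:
Z = -213 (Z = 9 - 222 = -213)
B = 48 (B = 8*(3*2) = 8*6 = 48)
(B + Z)*440 = (48 - 213)*440 = -165*440 = -72600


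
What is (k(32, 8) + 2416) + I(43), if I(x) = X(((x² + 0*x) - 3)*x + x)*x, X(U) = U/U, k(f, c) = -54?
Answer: 2405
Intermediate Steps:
X(U) = 1
I(x) = x (I(x) = 1*x = x)
(k(32, 8) + 2416) + I(43) = (-54 + 2416) + 43 = 2362 + 43 = 2405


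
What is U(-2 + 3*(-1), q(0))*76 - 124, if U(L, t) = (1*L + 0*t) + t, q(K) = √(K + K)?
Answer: -504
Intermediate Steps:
q(K) = √2*√K (q(K) = √(2*K) = √2*√K)
U(L, t) = L + t (U(L, t) = (L + 0) + t = L + t)
U(-2 + 3*(-1), q(0))*76 - 124 = ((-2 + 3*(-1)) + √2*√0)*76 - 124 = ((-2 - 3) + √2*0)*76 - 124 = (-5 + 0)*76 - 124 = -5*76 - 124 = -380 - 124 = -504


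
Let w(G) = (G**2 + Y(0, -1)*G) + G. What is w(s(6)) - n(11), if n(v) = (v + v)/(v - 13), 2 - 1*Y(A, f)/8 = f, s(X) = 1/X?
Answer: 547/36 ≈ 15.194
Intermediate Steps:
Y(A, f) = 16 - 8*f
n(v) = 2*v/(-13 + v) (n(v) = (2*v)/(-13 + v) = 2*v/(-13 + v))
w(G) = G**2 + 25*G (w(G) = (G**2 + (16 - 8*(-1))*G) + G = (G**2 + (16 + 8)*G) + G = (G**2 + 24*G) + G = G**2 + 25*G)
w(s(6)) - n(11) = (25 + 1/6)/6 - 2*11/(-13 + 11) = (25 + 1/6)/6 - 2*11/(-2) = (1/6)*(151/6) - 2*11*(-1)/2 = 151/36 - 1*(-11) = 151/36 + 11 = 547/36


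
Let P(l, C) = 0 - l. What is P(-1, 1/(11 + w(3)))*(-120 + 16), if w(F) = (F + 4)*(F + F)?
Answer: -104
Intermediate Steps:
w(F) = 2*F*(4 + F) (w(F) = (4 + F)*(2*F) = 2*F*(4 + F))
P(l, C) = -l
P(-1, 1/(11 + w(3)))*(-120 + 16) = (-1*(-1))*(-120 + 16) = 1*(-104) = -104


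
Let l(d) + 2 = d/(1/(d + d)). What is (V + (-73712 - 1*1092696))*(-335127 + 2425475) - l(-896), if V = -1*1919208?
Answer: -6450012839998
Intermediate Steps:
V = -1919208
l(d) = -2 + 2*d² (l(d) = -2 + d/(1/(d + d)) = -2 + d/(1/(2*d)) = -2 + d/((1/(2*d))) = -2 + d*(2*d) = -2 + 2*d²)
(V + (-73712 - 1*1092696))*(-335127 + 2425475) - l(-896) = (-1919208 + (-73712 - 1*1092696))*(-335127 + 2425475) - (-2 + 2*(-896)²) = (-1919208 + (-73712 - 1092696))*2090348 - (-2 + 2*802816) = (-1919208 - 1166408)*2090348 - (-2 + 1605632) = -3085616*2090348 - 1*1605630 = -6450011234368 - 1605630 = -6450012839998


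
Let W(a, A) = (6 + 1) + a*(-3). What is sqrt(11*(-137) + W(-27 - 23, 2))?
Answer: 15*I*sqrt(6) ≈ 36.742*I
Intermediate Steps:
W(a, A) = 7 - 3*a
sqrt(11*(-137) + W(-27 - 23, 2)) = sqrt(11*(-137) + (7 - 3*(-27 - 23))) = sqrt(-1507 + (7 - 3*(-50))) = sqrt(-1507 + (7 + 150)) = sqrt(-1507 + 157) = sqrt(-1350) = 15*I*sqrt(6)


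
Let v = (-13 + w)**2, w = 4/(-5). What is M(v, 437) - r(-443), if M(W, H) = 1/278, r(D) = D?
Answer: 123155/278 ≈ 443.00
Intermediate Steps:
w = -4/5 (w = 4*(-1/5) = -4/5 ≈ -0.80000)
v = 4761/25 (v = (-13 - 4/5)**2 = (-69/5)**2 = 4761/25 ≈ 190.44)
M(W, H) = 1/278
M(v, 437) - r(-443) = 1/278 - 1*(-443) = 1/278 + 443 = 123155/278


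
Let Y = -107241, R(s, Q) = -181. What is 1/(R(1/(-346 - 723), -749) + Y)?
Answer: -1/107422 ≈ -9.3091e-6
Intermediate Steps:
1/(R(1/(-346 - 723), -749) + Y) = 1/(-181 - 107241) = 1/(-107422) = -1/107422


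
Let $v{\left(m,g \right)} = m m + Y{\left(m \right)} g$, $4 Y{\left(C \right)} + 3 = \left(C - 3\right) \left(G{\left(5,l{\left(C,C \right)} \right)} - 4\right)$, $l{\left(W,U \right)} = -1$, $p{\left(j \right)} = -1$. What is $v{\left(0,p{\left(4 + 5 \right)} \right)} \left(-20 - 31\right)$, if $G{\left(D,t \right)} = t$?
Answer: $153$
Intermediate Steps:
$Y{\left(C \right)} = 3 - \frac{5 C}{4}$ ($Y{\left(C \right)} = - \frac{3}{4} + \frac{\left(C - 3\right) \left(-1 - 4\right)}{4} = - \frac{3}{4} + \frac{\left(-3 + C\right) \left(-5\right)}{4} = - \frac{3}{4} + \frac{15 - 5 C}{4} = - \frac{3}{4} - \left(- \frac{15}{4} + \frac{5 C}{4}\right) = 3 - \frac{5 C}{4}$)
$v{\left(m,g \right)} = m^{2} + g \left(3 - \frac{5 m}{4}\right)$ ($v{\left(m,g \right)} = m m + \left(3 - \frac{5 m}{4}\right) g = m^{2} + g \left(3 - \frac{5 m}{4}\right)$)
$v{\left(0,p{\left(4 + 5 \right)} \right)} \left(-20 - 31\right) = \left(0^{2} + \frac{1}{4} \left(-1\right) \left(12 - 0\right)\right) \left(-20 - 31\right) = \left(0 + \frac{1}{4} \left(-1\right) \left(12 + 0\right)\right) \left(-51\right) = \left(0 + \frac{1}{4} \left(-1\right) 12\right) \left(-51\right) = \left(0 - 3\right) \left(-51\right) = \left(-3\right) \left(-51\right) = 153$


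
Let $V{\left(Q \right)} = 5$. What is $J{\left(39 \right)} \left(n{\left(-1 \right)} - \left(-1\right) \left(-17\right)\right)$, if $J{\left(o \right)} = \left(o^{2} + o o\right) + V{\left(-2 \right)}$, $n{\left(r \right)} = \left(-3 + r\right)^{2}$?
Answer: $-3047$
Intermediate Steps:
$J{\left(o \right)} = 5 + 2 o^{2}$ ($J{\left(o \right)} = \left(o^{2} + o o\right) + 5 = \left(o^{2} + o^{2}\right) + 5 = 2 o^{2} + 5 = 5 + 2 o^{2}$)
$J{\left(39 \right)} \left(n{\left(-1 \right)} - \left(-1\right) \left(-17\right)\right) = \left(5 + 2 \cdot 39^{2}\right) \left(\left(-3 - 1\right)^{2} - \left(-1\right) \left(-17\right)\right) = \left(5 + 2 \cdot 1521\right) \left(\left(-4\right)^{2} - 17\right) = \left(5 + 3042\right) \left(16 - 17\right) = 3047 \left(-1\right) = -3047$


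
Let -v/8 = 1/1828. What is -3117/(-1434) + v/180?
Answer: 10683398/4915035 ≈ 2.1736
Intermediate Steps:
v = -2/457 (v = -8/1828 = -8*1/1828 = -2/457 ≈ -0.0043764)
-3117/(-1434) + v/180 = -3117/(-1434) - 2/457/180 = -3117*(-1/1434) - 2/457*1/180 = 1039/478 - 1/41130 = 10683398/4915035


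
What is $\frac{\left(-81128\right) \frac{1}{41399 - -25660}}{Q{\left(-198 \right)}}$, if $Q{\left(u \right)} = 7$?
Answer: $- \frac{81128}{469413} \approx -0.17283$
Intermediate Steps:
$\frac{\left(-81128\right) \frac{1}{41399 - -25660}}{Q{\left(-198 \right)}} = \frac{\left(-81128\right) \frac{1}{41399 - -25660}}{7} = - \frac{81128}{41399 + 25660} \cdot \frac{1}{7} = - \frac{81128}{67059} \cdot \frac{1}{7} = \left(-81128\right) \frac{1}{67059} \cdot \frac{1}{7} = \left(- \frac{81128}{67059}\right) \frac{1}{7} = - \frac{81128}{469413}$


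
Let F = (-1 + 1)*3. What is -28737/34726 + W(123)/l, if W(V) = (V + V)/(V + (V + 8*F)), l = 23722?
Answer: -170416097/205942543 ≈ -0.82749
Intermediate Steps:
F = 0 (F = 0*3 = 0)
W(V) = 1 (W(V) = (V + V)/(V + (V + 8*0)) = (2*V)/(V + (V + 0)) = (2*V)/(V + V) = (2*V)/((2*V)) = (2*V)*(1/(2*V)) = 1)
-28737/34726 + W(123)/l = -28737/34726 + 1/23722 = -170416097/205942543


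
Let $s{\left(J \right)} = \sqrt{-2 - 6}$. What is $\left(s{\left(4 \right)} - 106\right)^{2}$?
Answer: $11228 - 424 i \sqrt{2} \approx 11228.0 - 599.63 i$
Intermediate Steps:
$s{\left(J \right)} = 2 i \sqrt{2}$ ($s{\left(J \right)} = \sqrt{-8} = 2 i \sqrt{2}$)
$\left(s{\left(4 \right)} - 106\right)^{2} = \left(2 i \sqrt{2} - 106\right)^{2} = \left(-106 + 2 i \sqrt{2}\right)^{2}$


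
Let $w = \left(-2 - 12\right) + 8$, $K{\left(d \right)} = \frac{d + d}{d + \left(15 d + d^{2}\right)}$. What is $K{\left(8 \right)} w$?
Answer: $- \frac{1}{2} \approx -0.5$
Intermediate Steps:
$K{\left(d \right)} = \frac{2 d}{d^{2} + 16 d}$ ($K{\left(d \right)} = \frac{2 d}{d + \left(d^{2} + 15 d\right)} = \frac{2 d}{d^{2} + 16 d}$)
$w = -6$ ($w = -14 + 8 = -6$)
$K{\left(8 \right)} w = \frac{2}{16 + 8} \left(-6\right) = \frac{2}{24} \left(-6\right) = 2 \cdot \frac{1}{24} \left(-6\right) = \frac{1}{12} \left(-6\right) = - \frac{1}{2}$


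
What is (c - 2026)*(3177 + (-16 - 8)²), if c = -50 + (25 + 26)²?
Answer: 1970325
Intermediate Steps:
c = 2551 (c = -50 + 51² = -50 + 2601 = 2551)
(c - 2026)*(3177 + (-16 - 8)²) = (2551 - 2026)*(3177 + (-16 - 8)²) = 525*(3177 + (-24)²) = 525*(3177 + 576) = 525*3753 = 1970325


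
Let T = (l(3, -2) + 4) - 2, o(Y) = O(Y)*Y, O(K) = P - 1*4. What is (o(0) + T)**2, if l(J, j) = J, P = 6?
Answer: 25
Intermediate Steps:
O(K) = 2 (O(K) = 6 - 1*4 = 6 - 4 = 2)
o(Y) = 2*Y
T = 5 (T = (3 + 4) - 2 = 7 - 2 = 5)
(o(0) + T)**2 = (2*0 + 5)**2 = (0 + 5)**2 = 5**2 = 25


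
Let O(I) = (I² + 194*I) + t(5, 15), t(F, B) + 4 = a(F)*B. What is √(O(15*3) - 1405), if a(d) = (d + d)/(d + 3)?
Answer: √37459/2 ≈ 96.772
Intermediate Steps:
a(d) = 2*d/(3 + d) (a(d) = (2*d)/(3 + d) = 2*d/(3 + d))
t(F, B) = -4 + 2*B*F/(3 + F) (t(F, B) = -4 + (2*F/(3 + F))*B = -4 + 2*B*F/(3 + F))
O(I) = 59/4 + I² + 194*I (O(I) = (I² + 194*I) + 2*(-6 - 2*5 + 15*5)/(3 + 5) = (I² + 194*I) + 2*(-6 - 10 + 75)/8 = (I² + 194*I) + 2*(⅛)*59 = (I² + 194*I) + 59/4 = 59/4 + I² + 194*I)
√(O(15*3) - 1405) = √((59/4 + (15*3)² + 194*(15*3)) - 1405) = √((59/4 + 45² + 194*45) - 1405) = √((59/4 + 2025 + 8730) - 1405) = √(43079/4 - 1405) = √(37459/4) = √37459/2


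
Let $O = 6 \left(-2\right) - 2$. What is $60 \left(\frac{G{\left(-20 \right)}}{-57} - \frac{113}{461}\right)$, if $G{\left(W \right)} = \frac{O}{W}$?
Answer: $- \frac{135274}{8759} \approx -15.444$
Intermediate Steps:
$O = -14$ ($O = -12 - 2 = -14$)
$G{\left(W \right)} = - \frac{14}{W}$
$60 \left(\frac{G{\left(-20 \right)}}{-57} - \frac{113}{461}\right) = 60 \left(\frac{\left(-14\right) \frac{1}{-20}}{-57} - \frac{113}{461}\right) = 60 \left(\left(-14\right) \left(- \frac{1}{20}\right) \left(- \frac{1}{57}\right) - \frac{113}{461}\right) = 60 \left(\frac{7}{10} \left(- \frac{1}{57}\right) - \frac{113}{461}\right) = 60 \left(- \frac{7}{570} - \frac{113}{461}\right) = 60 \left(- \frac{67637}{262770}\right) = - \frac{135274}{8759}$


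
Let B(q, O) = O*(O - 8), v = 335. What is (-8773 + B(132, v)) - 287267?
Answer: -186495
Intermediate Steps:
B(q, O) = O*(-8 + O)
(-8773 + B(132, v)) - 287267 = (-8773 + 335*(-8 + 335)) - 287267 = (-8773 + 335*327) - 287267 = (-8773 + 109545) - 287267 = 100772 - 287267 = -186495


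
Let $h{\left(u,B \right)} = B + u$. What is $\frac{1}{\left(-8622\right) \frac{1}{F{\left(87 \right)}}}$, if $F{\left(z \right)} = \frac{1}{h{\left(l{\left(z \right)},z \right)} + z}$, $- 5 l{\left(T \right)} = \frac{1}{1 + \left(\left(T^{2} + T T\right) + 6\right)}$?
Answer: $- \frac{75725}{113604756678} \approx -6.6657 \cdot 10^{-7}$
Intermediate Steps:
$l{\left(T \right)} = - \frac{1}{5 \left(7 + 2 T^{2}\right)}$ ($l{\left(T \right)} = - \frac{1}{5 \left(1 + \left(\left(T^{2} + T T\right) + 6\right)\right)} = - \frac{1}{5 \left(1 + \left(\left(T^{2} + T^{2}\right) + 6\right)\right)} = - \frac{1}{5 \left(1 + \left(2 T^{2} + 6\right)\right)} = - \frac{1}{5 \left(1 + \left(6 + 2 T^{2}\right)\right)} = - \frac{1}{5 \left(7 + 2 T^{2}\right)}$)
$F{\left(z \right)} = \frac{1}{- \frac{1}{35 + 10 z^{2}} + 2 z}$ ($F{\left(z \right)} = \frac{1}{\left(z - \frac{1}{35 + 10 z^{2}}\right) + z} = \frac{1}{- \frac{1}{35 + 10 z^{2}} + 2 z}$)
$\frac{1}{\left(-8622\right) \frac{1}{F{\left(87 \right)}}} = \frac{1}{\left(-8622\right) \frac{1}{5 \frac{1}{-1 + 20 \cdot 87^{3} + 70 \cdot 87} \left(7 + 2 \cdot 87^{2}\right)}} = \frac{1}{\left(-8622\right) \frac{1}{5 \frac{1}{-1 + 20 \cdot 658503 + 6090} \left(7 + 2 \cdot 7569\right)}} = \frac{1}{\left(-8622\right) \frac{1}{5 \frac{1}{-1 + 13170060 + 6090} \left(7 + 15138\right)}} = \frac{1}{\left(-8622\right) \frac{1}{5 \cdot \frac{1}{13176149} \cdot 15145}} = \frac{1}{\left(-8622\right) \frac{1}{\frac{75725}{13176149}}} = \frac{1}{\left(-8622\right) \frac{13176149}{75725}} = \frac{1}{- \frac{113604756678}{75725}} = - \frac{75725}{113604756678}$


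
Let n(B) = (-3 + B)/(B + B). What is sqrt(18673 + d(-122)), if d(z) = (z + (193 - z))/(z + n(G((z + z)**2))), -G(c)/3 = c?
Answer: sqrt(3907949505029261745)/14467247 ≈ 136.64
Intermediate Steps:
G(c) = -3*c
n(B) = (-3 + B)/(2*B) (n(B) = (-3 + B)/((2*B)) = (-3 + B)*(1/(2*B)) = (-3 + B)/(2*B))
d(z) = 193/(z - (-3 - 12*z**2)/(24*z**2)) (d(z) = (z + (193 - z))/(z + (-3 - 3*(z + z)**2)/(2*((-3*(z + z)**2)))) = 193/(z + (-3 - 3*4*z**2)/(2*((-3*4*z**2)))) = 193/(z + (-3 - 12*z**2)/(2*((-12*z**2)))) = 193/(z + (-1/(12*z**2))*(-3 - 12*z**2)/2) = 193/(z - (-3 - 12*z**2)/(24*z**2)))
sqrt(18673 + d(-122)) = sqrt(18673 + 1544*(-122)**2/(1 + 4*(-122)**2 + 8*(-122)**3)) = sqrt(18673 + 1544*14884/(1 + 4*14884 + 8*(-1815848))) = sqrt(18673 + 1544*14884/(1 + 59536 - 14526784)) = sqrt(18673 + 1544*14884/(-14467247)) = sqrt(18673 + 1544*14884*(-1/14467247)) = sqrt(18673 - 22980896/14467247) = sqrt(270123922335/14467247) = sqrt(3907949505029261745)/14467247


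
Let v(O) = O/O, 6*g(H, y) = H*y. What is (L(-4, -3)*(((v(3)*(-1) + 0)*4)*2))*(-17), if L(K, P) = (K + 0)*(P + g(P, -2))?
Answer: 1088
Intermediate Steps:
g(H, y) = H*y/6 (g(H, y) = (H*y)/6 = H*y/6)
v(O) = 1
L(K, P) = 2*K*P/3 (L(K, P) = (K + 0)*(P + (⅙)*P*(-2)) = K*(P - P/3) = K*(2*P/3) = 2*K*P/3)
(L(-4, -3)*(((v(3)*(-1) + 0)*4)*2))*(-17) = (((⅔)*(-4)*(-3))*(((1*(-1) + 0)*4)*2))*(-17) = (8*(((-1 + 0)*4)*2))*(-17) = (8*(-1*4*2))*(-17) = (8*(-4*2))*(-17) = (8*(-8))*(-17) = -64*(-17) = 1088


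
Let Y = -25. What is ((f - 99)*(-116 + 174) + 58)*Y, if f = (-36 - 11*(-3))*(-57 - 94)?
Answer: -514750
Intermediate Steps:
f = 453 (f = (-36 + 33)*(-151) = -3*(-151) = 453)
((f - 99)*(-116 + 174) + 58)*Y = ((453 - 99)*(-116 + 174) + 58)*(-25) = (354*58 + 58)*(-25) = (20532 + 58)*(-25) = 20590*(-25) = -514750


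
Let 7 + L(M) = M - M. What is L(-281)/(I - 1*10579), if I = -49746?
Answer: 7/60325 ≈ 0.00011604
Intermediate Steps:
L(M) = -7 (L(M) = -7 + (M - M) = -7 + 0 = -7)
L(-281)/(I - 1*10579) = -7/(-49746 - 1*10579) = -7/(-49746 - 10579) = -7/(-60325) = -7*(-1/60325) = 7/60325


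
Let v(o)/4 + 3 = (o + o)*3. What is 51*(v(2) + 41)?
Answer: 3927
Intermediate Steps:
v(o) = -12 + 24*o (v(o) = -12 + 4*((o + o)*3) = -12 + 4*((2*o)*3) = -12 + 4*(6*o) = -12 + 24*o)
51*(v(2) + 41) = 51*((-12 + 24*2) + 41) = 51*((-12 + 48) + 41) = 51*(36 + 41) = 51*77 = 3927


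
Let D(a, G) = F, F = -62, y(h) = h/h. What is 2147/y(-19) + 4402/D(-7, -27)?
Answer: 2076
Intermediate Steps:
y(h) = 1
D(a, G) = -62
2147/y(-19) + 4402/D(-7, -27) = 2147/1 + 4402/(-62) = 2147*1 + 4402*(-1/62) = 2147 - 71 = 2076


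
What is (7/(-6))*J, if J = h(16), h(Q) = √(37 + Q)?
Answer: -7*√53/6 ≈ -8.4935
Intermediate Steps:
J = √53 (J = √(37 + 16) = √53 ≈ 7.2801)
(7/(-6))*J = (7/(-6))*√53 = (7*(-⅙))*√53 = -7*√53/6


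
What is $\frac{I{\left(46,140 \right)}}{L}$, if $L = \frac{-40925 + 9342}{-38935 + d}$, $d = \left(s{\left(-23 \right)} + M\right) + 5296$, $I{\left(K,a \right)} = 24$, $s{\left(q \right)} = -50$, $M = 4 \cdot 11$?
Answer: $\frac{807480}{31583} \approx 25.567$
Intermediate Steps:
$M = 44$
$d = 5290$ ($d = \left(-50 + 44\right) + 5296 = -6 + 5296 = 5290$)
$L = \frac{31583}{33645}$ ($L = \frac{-40925 + 9342}{-38935 + 5290} = - \frac{31583}{-33645} = \left(-31583\right) \left(- \frac{1}{33645}\right) = \frac{31583}{33645} \approx 0.93871$)
$\frac{I{\left(46,140 \right)}}{L} = \frac{24}{\frac{31583}{33645}} = 24 \cdot \frac{33645}{31583} = \frac{807480}{31583}$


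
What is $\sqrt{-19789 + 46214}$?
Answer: $5 \sqrt{1057} \approx 162.56$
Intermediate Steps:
$\sqrt{-19789 + 46214} = \sqrt{26425} = 5 \sqrt{1057}$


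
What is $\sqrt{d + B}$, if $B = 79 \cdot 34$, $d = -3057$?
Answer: $i \sqrt{371} \approx 19.261 i$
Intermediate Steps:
$B = 2686$
$\sqrt{d + B} = \sqrt{-3057 + 2686} = \sqrt{-371} = i \sqrt{371}$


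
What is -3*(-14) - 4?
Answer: 38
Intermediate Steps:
-3*(-14) - 4 = 42 - 4 = 38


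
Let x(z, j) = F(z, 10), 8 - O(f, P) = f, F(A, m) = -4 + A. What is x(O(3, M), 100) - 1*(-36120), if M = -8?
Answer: 36121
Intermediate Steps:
O(f, P) = 8 - f
x(z, j) = -4 + z
x(O(3, M), 100) - 1*(-36120) = (-4 + (8 - 1*3)) - 1*(-36120) = (-4 + (8 - 3)) + 36120 = (-4 + 5) + 36120 = 1 + 36120 = 36121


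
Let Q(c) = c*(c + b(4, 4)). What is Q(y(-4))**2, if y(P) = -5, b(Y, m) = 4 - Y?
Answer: 625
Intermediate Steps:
Q(c) = c**2 (Q(c) = c*(c + (4 - 1*4)) = c*(c + (4 - 4)) = c*(c + 0) = c*c = c**2)
Q(y(-4))**2 = ((-5)**2)**2 = 25**2 = 625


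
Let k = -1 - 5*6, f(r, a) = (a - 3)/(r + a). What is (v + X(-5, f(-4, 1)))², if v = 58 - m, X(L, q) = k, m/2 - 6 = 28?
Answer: 1681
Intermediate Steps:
m = 68 (m = 12 + 2*28 = 12 + 56 = 68)
f(r, a) = (-3 + a)/(a + r)
k = -31 (k = -1 - 30 = -31)
X(L, q) = -31
v = -10 (v = 58 - 1*68 = 58 - 68 = -10)
(v + X(-5, f(-4, 1)))² = (-10 - 31)² = (-41)² = 1681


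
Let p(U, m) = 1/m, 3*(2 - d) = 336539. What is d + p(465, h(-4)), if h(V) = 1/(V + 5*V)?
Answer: -336605/3 ≈ -1.1220e+5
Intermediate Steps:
h(V) = 1/(6*V)
d = -336533/3 (d = 2 - ⅓*336539 = 2 - 336539/3 = -336533/3 ≈ -1.1218e+5)
d + p(465, h(-4)) = -336533/3 + 1/((⅙)/(-4)) = -336533/3 + 1/((⅙)*(-¼)) = -336533/3 + 1/(-1/24) = -336533/3 - 24 = -336605/3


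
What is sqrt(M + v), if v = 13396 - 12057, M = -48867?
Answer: 2*I*sqrt(11882) ≈ 218.01*I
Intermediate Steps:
v = 1339
sqrt(M + v) = sqrt(-48867 + 1339) = sqrt(-47528) = 2*I*sqrt(11882)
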